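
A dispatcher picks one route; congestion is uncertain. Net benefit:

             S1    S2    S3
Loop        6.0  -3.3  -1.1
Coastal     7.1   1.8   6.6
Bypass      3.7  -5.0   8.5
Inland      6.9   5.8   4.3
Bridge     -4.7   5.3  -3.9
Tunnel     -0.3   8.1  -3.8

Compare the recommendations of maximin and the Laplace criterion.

Row minima: Loop=-3.3, Coastal=1.8, Bypass=-5.0, Inland=4.3, Bridge=-4.7, Tunnel=-3.8
Best worst-case = 4.3 → Inland.
Row averages: Loop=8/15, Coastal=31/6, Bypass=2.4, Inland=17/3, Bridge=-1.1, Tunnel=4/3
Highest average = 17/3 → Inland.

maximin → Inland; laplace → Inland (agree)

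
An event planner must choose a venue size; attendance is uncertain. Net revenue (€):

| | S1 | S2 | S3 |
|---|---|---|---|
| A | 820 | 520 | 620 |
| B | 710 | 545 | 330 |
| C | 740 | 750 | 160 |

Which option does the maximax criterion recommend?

A

Row maxima: A=820, B=710, C=750
Best best-case = 820 → A.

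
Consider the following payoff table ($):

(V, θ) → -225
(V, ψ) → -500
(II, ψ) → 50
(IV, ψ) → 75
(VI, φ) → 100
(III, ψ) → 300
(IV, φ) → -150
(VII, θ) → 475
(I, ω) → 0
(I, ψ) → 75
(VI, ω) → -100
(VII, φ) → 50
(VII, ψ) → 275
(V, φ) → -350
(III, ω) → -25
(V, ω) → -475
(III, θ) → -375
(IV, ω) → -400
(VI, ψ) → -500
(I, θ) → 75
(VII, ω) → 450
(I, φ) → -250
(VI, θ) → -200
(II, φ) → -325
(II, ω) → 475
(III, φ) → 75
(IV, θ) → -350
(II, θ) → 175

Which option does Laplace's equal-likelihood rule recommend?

VII

Row averages: I=-25, II=93.75, III=-6.25, IV=-206.25, V=-387.5, VI=-175, VII=312.5
Highest average = 312.5 → VII.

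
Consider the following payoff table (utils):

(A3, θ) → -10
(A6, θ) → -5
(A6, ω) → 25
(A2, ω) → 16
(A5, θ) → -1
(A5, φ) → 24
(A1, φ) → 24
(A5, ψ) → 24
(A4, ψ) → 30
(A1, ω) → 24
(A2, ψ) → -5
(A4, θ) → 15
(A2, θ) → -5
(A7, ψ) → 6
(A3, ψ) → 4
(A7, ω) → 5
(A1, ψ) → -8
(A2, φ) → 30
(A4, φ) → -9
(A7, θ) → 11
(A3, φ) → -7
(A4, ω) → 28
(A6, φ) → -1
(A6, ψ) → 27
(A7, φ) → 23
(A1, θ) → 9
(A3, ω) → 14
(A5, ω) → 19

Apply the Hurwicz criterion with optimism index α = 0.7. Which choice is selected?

A1: 0.7·24 + 0.3·(-8) = 14.4
A2: 0.7·30 + 0.3·(-5) = 19.5
A3: 0.7·14 + 0.3·(-10) = 6.8
A4: 0.7·30 + 0.3·(-9) = 18.3
A5: 0.7·24 + 0.3·(-1) = 16.5
A6: 0.7·27 + 0.3·(-5) = 17.4
A7: 0.7·23 + 0.3·5 = 17.6
Highest Hurwicz score = 19.5 → A2.

A2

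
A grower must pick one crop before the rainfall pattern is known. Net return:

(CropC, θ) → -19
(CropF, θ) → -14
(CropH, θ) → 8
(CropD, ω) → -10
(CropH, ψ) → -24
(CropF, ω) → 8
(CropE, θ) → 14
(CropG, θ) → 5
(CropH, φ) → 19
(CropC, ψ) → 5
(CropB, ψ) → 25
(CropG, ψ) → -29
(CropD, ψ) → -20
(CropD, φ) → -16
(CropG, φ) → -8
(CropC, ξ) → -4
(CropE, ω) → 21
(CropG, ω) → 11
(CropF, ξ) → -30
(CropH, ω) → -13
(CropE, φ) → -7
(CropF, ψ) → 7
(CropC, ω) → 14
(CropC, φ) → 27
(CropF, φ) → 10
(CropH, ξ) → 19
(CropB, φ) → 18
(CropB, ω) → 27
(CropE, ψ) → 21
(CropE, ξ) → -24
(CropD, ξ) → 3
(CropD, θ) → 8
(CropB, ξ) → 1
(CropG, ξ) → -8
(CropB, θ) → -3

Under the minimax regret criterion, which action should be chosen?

Column bests: θ=14, φ=27, ψ=25, ω=27, ξ=19.
CropE regrets: 0, 34, 4, 6, 43 → max 43
CropH regrets: 6, 8, 49, 40, 0 → max 49
CropG regrets: 9, 35, 54, 16, 27 → max 54
CropC regrets: 33, 0, 20, 13, 23 → max 33
CropB regrets: 17, 9, 0, 0, 18 → max 18
CropF regrets: 28, 17, 18, 19, 49 → max 49
CropD regrets: 6, 43, 45, 37, 16 → max 45
Smallest max regret = 18 → CropB.

CropB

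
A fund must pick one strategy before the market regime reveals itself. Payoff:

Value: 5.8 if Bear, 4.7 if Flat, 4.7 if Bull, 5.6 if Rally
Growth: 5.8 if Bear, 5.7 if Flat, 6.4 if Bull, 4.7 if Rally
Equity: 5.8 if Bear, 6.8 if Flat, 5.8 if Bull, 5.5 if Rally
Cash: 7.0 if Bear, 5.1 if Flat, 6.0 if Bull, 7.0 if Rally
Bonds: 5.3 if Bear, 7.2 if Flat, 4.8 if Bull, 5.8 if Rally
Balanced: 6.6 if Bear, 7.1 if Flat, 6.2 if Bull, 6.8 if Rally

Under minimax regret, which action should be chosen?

Balanced

Column bests: Bear=7.0, Flat=7.2, Bull=6.4, Rally=7.0.
Value regrets: 1.2, 2.5, 1.7, 1.4 → max 2.5
Growth regrets: 1.2, 1.5, 0.0, 2.3 → max 2.3
Equity regrets: 1.2, 0.4, 0.6, 1.5 → max 1.5
Cash regrets: 0.0, 2.1, 0.4, 0.0 → max 2.1
Bonds regrets: 1.7, 0.0, 1.6, 1.2 → max 1.7
Balanced regrets: 0.4, 0.1, 0.2, 0.2 → max 0.4
Smallest max regret = 0.4 → Balanced.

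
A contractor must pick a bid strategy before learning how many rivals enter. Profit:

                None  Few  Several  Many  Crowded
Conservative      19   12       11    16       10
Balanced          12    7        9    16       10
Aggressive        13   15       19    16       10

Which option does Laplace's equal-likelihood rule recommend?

Row averages: Conservative=13.6, Balanced=10.8, Aggressive=14.6
Highest average = 14.6 → Aggressive.

Aggressive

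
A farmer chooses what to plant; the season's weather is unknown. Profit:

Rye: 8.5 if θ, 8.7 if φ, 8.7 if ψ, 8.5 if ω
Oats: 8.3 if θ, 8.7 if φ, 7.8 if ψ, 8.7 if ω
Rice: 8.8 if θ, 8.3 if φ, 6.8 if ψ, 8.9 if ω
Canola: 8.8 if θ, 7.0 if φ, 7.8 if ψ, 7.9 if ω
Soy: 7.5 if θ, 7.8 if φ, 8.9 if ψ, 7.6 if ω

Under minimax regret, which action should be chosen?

Column bests: θ=8.8, φ=8.7, ψ=8.9, ω=8.9.
Rye regrets: 0.3, 0.0, 0.2, 0.4 → max 0.4
Oats regrets: 0.5, 0.0, 1.1, 0.2 → max 1.1
Rice regrets: 0.0, 0.4, 2.1, 0.0 → max 2.1
Canola regrets: 0.0, 1.7, 1.1, 1.0 → max 1.7
Soy regrets: 1.3, 0.9, 0.0, 1.3 → max 1.3
Smallest max regret = 0.4 → Rye.

Rye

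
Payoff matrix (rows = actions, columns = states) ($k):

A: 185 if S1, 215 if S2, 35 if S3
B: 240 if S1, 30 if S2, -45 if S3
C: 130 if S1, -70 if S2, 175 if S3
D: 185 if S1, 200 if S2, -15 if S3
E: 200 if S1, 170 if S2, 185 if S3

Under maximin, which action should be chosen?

E

Row minima: A=35, B=-45, C=-70, D=-15, E=170
Best worst-case = 170 → E.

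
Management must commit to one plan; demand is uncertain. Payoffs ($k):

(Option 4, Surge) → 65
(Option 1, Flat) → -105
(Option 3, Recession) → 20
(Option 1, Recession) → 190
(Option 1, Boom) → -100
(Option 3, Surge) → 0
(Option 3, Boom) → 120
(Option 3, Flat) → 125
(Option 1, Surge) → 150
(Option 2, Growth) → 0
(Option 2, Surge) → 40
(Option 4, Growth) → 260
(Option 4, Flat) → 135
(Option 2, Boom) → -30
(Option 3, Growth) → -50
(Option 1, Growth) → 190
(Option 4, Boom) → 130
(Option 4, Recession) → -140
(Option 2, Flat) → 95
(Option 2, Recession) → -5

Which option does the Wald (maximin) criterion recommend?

Row minima: Option 1=-105, Option 2=-30, Option 3=-50, Option 4=-140
Best worst-case = -30 → Option 2.

Option 2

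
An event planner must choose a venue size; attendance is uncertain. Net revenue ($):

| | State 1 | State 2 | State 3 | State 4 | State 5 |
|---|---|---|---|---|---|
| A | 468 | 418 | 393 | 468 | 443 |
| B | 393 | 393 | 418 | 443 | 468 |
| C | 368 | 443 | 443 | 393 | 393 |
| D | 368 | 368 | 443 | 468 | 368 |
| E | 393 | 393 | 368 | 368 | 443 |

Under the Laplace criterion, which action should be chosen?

A

Row averages: A=438, B=423, C=408, D=403, E=393
Highest average = 438 → A.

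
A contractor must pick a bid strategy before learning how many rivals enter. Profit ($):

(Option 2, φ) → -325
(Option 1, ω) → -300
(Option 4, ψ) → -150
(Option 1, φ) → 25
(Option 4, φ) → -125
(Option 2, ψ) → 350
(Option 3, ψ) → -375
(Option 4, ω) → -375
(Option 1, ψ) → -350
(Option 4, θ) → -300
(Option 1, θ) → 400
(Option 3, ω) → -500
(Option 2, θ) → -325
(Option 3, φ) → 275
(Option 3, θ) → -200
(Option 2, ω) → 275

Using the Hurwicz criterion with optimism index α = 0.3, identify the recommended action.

Option 1: 0.3·400 + 0.7·(-350) = -125
Option 2: 0.3·350 + 0.7·(-325) = -122.5
Option 3: 0.3·275 + 0.7·(-500) = -267.5
Option 4: 0.3·(-125) + 0.7·(-375) = -300
Highest Hurwicz score = -122.5 → Option 2.

Option 2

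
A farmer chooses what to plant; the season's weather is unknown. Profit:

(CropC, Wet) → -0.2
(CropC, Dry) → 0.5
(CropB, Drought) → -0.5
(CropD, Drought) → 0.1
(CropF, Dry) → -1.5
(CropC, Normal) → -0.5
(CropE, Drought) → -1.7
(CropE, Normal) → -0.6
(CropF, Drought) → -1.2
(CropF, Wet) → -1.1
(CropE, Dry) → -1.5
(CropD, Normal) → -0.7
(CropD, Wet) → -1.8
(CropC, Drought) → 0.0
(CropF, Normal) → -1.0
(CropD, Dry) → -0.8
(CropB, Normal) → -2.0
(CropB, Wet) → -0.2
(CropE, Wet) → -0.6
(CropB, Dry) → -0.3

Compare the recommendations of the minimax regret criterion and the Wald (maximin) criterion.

Column bests: Drought=0.1, Dry=0.5, Normal=-0.5, Wet=-0.2.
CropE regrets: 1.8, 2.0, 0.1, 0.4 → max 2.0
CropB regrets: 0.6, 0.8, 1.5, 0.0 → max 1.5
CropD regrets: 0.0, 1.3, 0.2, 1.6 → max 1.6
CropC regrets: 0.1, 0.0, 0.0, 0.0 → max 0.1
CropF regrets: 1.3, 2.0, 0.5, 0.9 → max 2.0
Smallest max regret = 0.1 → CropC.
Row minima: CropE=-1.7, CropB=-2.0, CropD=-1.8, CropC=-0.5, CropF=-1.5
Best worst-case = -0.5 → CropC.

minimax regret → CropC; maximin → CropC (agree)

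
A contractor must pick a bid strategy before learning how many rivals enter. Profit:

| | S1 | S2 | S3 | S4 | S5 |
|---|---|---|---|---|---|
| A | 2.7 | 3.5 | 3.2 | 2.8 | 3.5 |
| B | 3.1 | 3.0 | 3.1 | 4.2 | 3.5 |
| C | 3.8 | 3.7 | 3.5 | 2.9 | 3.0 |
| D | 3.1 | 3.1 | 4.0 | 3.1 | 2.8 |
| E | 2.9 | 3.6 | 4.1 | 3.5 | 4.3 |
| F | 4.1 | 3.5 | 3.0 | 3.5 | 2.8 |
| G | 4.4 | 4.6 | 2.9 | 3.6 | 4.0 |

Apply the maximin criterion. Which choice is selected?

Row minima: A=2.7, B=3.0, C=2.9, D=2.8, E=2.9, F=2.8, G=2.9
Best worst-case = 3.0 → B.

B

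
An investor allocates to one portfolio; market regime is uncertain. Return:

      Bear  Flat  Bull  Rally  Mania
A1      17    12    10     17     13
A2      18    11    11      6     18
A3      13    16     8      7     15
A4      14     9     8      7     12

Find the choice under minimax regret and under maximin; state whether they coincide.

Column bests: Bear=18, Flat=16, Bull=11, Rally=17, Mania=18.
A1 regrets: 1, 4, 1, 0, 5 → max 5
A2 regrets: 0, 5, 0, 11, 0 → max 11
A3 regrets: 5, 0, 3, 10, 3 → max 10
A4 regrets: 4, 7, 3, 10, 6 → max 10
Smallest max regret = 5 → A1.
Row minima: A1=10, A2=6, A3=7, A4=7
Best worst-case = 10 → A1.

minimax regret → A1; maximin → A1 (agree)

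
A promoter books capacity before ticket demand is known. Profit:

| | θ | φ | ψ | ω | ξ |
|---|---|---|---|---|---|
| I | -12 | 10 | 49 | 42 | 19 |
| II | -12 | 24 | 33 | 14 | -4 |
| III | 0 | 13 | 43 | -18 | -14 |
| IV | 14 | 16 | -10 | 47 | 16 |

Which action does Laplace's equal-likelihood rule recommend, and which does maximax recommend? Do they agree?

laplace → I; maximax → I (agree)

Row averages: I=21.6, II=11, III=4.8, IV=16.6
Highest average = 21.6 → I.
Row maxima: I=49, II=33, III=43, IV=47
Best best-case = 49 → I.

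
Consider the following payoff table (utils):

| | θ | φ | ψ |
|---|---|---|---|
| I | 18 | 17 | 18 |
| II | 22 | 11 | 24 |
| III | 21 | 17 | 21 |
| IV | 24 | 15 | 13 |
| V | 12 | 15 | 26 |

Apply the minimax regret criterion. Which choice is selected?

Column bests: θ=24, φ=17, ψ=26.
I regrets: 6, 0, 8 → max 8
II regrets: 2, 6, 2 → max 6
III regrets: 3, 0, 5 → max 5
IV regrets: 0, 2, 13 → max 13
V regrets: 12, 2, 0 → max 12
Smallest max regret = 5 → III.

III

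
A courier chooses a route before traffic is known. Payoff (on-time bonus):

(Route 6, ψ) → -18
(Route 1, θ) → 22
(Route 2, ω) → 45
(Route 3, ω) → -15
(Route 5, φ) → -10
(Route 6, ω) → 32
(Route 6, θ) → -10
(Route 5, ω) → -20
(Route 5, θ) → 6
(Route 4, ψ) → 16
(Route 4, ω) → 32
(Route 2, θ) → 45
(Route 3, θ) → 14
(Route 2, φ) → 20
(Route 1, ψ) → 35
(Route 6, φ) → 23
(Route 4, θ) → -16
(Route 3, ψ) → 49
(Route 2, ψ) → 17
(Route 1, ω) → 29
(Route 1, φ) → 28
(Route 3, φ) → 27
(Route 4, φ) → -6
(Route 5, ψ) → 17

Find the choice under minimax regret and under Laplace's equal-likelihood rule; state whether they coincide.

Column bests: θ=45, φ=28, ψ=49, ω=45.
Route 1 regrets: 23, 0, 14, 16 → max 23
Route 2 regrets: 0, 8, 32, 0 → max 32
Route 3 regrets: 31, 1, 0, 60 → max 60
Route 4 regrets: 61, 34, 33, 13 → max 61
Route 5 regrets: 39, 38, 32, 65 → max 65
Route 6 regrets: 55, 5, 67, 13 → max 67
Smallest max regret = 23 → Route 1.
Row averages: Route 1=28.5, Route 2=31.75, Route 3=18.75, Route 4=6.5, Route 5=-1.75, Route 6=6.75
Highest average = 31.75 → Route 2.

minimax regret → Route 1; laplace → Route 2 (disagree)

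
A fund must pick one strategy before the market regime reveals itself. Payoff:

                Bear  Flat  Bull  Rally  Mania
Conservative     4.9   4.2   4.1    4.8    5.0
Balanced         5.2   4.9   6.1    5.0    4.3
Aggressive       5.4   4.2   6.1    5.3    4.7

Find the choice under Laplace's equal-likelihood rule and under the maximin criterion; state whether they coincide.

laplace → Aggressive; maximin → Balanced (disagree)

Row averages: Conservative=4.6, Balanced=5.1, Aggressive=5.14
Highest average = 5.14 → Aggressive.
Row minima: Conservative=4.1, Balanced=4.3, Aggressive=4.2
Best worst-case = 4.3 → Balanced.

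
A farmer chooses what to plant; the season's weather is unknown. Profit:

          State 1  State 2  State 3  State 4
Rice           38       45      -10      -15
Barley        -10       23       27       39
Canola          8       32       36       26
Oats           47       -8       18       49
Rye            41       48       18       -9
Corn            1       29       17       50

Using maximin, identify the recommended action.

Canola

Row minima: Rice=-15, Barley=-10, Canola=8, Oats=-8, Rye=-9, Corn=1
Best worst-case = 8 → Canola.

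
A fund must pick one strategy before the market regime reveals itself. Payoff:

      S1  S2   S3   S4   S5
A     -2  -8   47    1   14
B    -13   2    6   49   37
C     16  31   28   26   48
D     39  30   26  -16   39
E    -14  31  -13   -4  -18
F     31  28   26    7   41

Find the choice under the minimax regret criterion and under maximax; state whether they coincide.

Column bests: S1=39, S2=31, S3=47, S4=49, S5=48.
A regrets: 41, 39, 0, 48, 34 → max 48
B regrets: 52, 29, 41, 0, 11 → max 52
C regrets: 23, 0, 19, 23, 0 → max 23
D regrets: 0, 1, 21, 65, 9 → max 65
E regrets: 53, 0, 60, 53, 66 → max 66
F regrets: 8, 3, 21, 42, 7 → max 42
Smallest max regret = 23 → C.
Row maxima: A=47, B=49, C=48, D=39, E=31, F=41
Best best-case = 49 → B.

minimax regret → C; maximax → B (disagree)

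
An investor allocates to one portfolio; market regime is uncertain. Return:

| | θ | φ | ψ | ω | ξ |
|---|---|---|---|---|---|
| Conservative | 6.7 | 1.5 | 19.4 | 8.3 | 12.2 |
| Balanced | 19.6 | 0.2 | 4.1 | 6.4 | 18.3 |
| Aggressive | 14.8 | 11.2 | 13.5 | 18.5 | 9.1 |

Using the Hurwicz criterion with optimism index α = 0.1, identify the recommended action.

Conservative: 0.1·19.4 + 0.9·1.5 = 3.29
Balanced: 0.1·19.6 + 0.9·0.2 = 2.14
Aggressive: 0.1·18.5 + 0.9·9.1 = 10.04
Highest Hurwicz score = 10.04 → Aggressive.

Aggressive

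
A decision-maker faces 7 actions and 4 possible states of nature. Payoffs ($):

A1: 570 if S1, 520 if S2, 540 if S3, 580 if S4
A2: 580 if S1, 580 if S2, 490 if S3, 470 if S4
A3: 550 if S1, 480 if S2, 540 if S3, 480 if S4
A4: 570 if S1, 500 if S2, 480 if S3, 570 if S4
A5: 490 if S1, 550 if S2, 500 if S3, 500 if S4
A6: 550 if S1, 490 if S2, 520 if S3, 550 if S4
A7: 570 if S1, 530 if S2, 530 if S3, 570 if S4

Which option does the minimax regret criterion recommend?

A7

Column bests: S1=580, S2=580, S3=540, S4=580.
A1 regrets: 10, 60, 0, 0 → max 60
A2 regrets: 0, 0, 50, 110 → max 110
A3 regrets: 30, 100, 0, 100 → max 100
A4 regrets: 10, 80, 60, 10 → max 80
A5 regrets: 90, 30, 40, 80 → max 90
A6 regrets: 30, 90, 20, 30 → max 90
A7 regrets: 10, 50, 10, 10 → max 50
Smallest max regret = 50 → A7.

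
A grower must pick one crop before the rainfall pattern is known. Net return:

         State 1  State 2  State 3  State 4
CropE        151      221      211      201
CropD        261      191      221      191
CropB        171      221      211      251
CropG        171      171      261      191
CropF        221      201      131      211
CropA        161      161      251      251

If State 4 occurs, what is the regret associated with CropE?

Best payoff under State 4 is 251.
Regret = 251 − 201 = 50.

50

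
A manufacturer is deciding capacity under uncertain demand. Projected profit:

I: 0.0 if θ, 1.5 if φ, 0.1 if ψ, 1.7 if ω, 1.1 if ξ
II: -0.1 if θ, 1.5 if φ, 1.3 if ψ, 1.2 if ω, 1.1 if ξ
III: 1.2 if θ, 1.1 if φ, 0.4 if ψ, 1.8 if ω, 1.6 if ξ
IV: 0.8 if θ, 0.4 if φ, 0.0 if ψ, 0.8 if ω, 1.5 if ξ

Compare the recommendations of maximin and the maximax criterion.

maximin → III; maximax → III (agree)

Row minima: I=0.0, II=-0.1, III=0.4, IV=0.0
Best worst-case = 0.4 → III.
Row maxima: I=1.7, II=1.5, III=1.8, IV=1.5
Best best-case = 1.8 → III.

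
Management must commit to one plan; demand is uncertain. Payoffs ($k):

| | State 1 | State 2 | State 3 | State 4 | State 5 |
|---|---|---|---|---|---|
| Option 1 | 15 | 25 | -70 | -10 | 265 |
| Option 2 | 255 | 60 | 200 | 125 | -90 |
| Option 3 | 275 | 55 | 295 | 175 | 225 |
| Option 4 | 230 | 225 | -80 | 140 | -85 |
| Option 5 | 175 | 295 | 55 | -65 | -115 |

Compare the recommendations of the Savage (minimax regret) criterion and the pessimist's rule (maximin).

minimax regret → Option 3; maximin → Option 3 (agree)

Column bests: State 1=275, State 2=295, State 3=295, State 4=175, State 5=265.
Option 1 regrets: 260, 270, 365, 185, 0 → max 365
Option 2 regrets: 20, 235, 95, 50, 355 → max 355
Option 3 regrets: 0, 240, 0, 0, 40 → max 240
Option 4 regrets: 45, 70, 375, 35, 350 → max 375
Option 5 regrets: 100, 0, 240, 240, 380 → max 380
Smallest max regret = 240 → Option 3.
Row minima: Option 1=-70, Option 2=-90, Option 3=55, Option 4=-85, Option 5=-115
Best worst-case = 55 → Option 3.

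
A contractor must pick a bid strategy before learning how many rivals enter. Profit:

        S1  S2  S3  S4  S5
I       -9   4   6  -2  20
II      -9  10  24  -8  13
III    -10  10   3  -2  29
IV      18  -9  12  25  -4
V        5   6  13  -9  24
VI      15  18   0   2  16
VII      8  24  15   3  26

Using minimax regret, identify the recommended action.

Column bests: S1=18, S2=24, S3=24, S4=25, S5=29.
I regrets: 27, 20, 18, 27, 9 → max 27
II regrets: 27, 14, 0, 33, 16 → max 33
III regrets: 28, 14, 21, 27, 0 → max 28
IV regrets: 0, 33, 12, 0, 33 → max 33
V regrets: 13, 18, 11, 34, 5 → max 34
VI regrets: 3, 6, 24, 23, 13 → max 24
VII regrets: 10, 0, 9, 22, 3 → max 22
Smallest max regret = 22 → VII.

VII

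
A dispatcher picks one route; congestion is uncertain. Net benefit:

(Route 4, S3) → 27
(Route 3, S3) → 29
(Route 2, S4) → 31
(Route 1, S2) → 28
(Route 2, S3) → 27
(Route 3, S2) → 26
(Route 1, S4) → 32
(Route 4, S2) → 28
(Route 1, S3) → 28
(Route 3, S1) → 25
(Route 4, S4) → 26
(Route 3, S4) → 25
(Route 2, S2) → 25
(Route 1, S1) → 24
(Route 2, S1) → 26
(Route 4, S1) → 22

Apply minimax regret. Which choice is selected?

Route 1

Column bests: S1=26, S2=28, S3=29, S4=32.
Route 1 regrets: 2, 0, 1, 0 → max 2
Route 2 regrets: 0, 3, 2, 1 → max 3
Route 3 regrets: 1, 2, 0, 7 → max 7
Route 4 regrets: 4, 0, 2, 6 → max 6
Smallest max regret = 2 → Route 1.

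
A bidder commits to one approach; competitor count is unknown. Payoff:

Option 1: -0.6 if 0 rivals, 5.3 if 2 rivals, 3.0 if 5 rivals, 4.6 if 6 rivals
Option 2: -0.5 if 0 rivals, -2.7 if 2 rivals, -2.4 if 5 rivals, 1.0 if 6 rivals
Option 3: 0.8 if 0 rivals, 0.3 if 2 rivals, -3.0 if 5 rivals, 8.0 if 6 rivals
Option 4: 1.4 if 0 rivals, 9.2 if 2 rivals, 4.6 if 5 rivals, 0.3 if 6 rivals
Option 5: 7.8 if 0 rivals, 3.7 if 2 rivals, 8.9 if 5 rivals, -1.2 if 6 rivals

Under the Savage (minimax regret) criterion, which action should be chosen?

Column bests: 0 rivals=7.8, 2 rivals=9.2, 5 rivals=8.9, 6 rivals=8.0.
Option 1 regrets: 8.4, 3.9, 5.9, 3.4 → max 8.4
Option 2 regrets: 8.3, 11.9, 11.3, 7.0 → max 11.9
Option 3 regrets: 7.0, 8.9, 11.9, 0.0 → max 11.9
Option 4 regrets: 6.4, 0.0, 4.3, 7.7 → max 7.7
Option 5 regrets: 0.0, 5.5, 0.0, 9.2 → max 9.2
Smallest max regret = 7.7 → Option 4.

Option 4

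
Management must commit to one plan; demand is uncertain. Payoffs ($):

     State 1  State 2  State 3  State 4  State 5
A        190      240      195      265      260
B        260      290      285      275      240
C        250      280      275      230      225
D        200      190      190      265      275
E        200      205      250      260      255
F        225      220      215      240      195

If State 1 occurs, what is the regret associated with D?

60

Best payoff under State 1 is 260.
Regret = 260 − 200 = 60.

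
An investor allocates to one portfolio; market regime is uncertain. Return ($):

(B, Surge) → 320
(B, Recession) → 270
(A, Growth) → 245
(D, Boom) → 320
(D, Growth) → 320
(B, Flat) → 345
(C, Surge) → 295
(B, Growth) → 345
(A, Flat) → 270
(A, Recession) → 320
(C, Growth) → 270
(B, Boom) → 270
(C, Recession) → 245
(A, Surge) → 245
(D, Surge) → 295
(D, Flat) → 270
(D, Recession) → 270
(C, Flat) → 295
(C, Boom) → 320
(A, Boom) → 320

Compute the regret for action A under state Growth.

100

Best payoff under Growth is 345.
Regret = 345 − 245 = 100.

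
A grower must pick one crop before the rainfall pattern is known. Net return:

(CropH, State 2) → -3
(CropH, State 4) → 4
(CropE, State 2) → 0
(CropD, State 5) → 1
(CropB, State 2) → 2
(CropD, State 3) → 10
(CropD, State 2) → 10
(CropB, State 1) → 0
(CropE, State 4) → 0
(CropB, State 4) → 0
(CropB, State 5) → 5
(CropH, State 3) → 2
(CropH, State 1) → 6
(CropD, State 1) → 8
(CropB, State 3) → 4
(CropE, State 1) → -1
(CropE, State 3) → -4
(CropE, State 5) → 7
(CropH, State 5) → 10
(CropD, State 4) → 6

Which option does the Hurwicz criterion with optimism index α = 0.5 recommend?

CropD

CropD: 0.5·10 + 0.5·1 = 5.5
CropH: 0.5·10 + 0.5·(-3) = 3.5
CropB: 0.5·5 + 0.5·0 = 2.5
CropE: 0.5·7 + 0.5·(-4) = 1.5
Highest Hurwicz score = 5.5 → CropD.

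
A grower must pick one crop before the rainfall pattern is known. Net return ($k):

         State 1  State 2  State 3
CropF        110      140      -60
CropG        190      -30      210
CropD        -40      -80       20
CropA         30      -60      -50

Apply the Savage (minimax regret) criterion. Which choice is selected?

CropG

Column bests: State 1=190, State 2=140, State 3=210.
CropF regrets: 80, 0, 270 → max 270
CropG regrets: 0, 170, 0 → max 170
CropD regrets: 230, 220, 190 → max 230
CropA regrets: 160, 200, 260 → max 260
Smallest max regret = 170 → CropG.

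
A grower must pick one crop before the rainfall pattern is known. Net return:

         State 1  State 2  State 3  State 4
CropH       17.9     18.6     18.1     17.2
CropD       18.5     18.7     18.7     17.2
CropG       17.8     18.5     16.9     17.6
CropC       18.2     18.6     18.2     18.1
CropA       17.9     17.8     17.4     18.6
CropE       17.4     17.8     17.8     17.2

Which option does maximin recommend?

CropC

Row minima: CropH=17.2, CropD=17.2, CropG=16.9, CropC=18.1, CropA=17.4, CropE=17.2
Best worst-case = 18.1 → CropC.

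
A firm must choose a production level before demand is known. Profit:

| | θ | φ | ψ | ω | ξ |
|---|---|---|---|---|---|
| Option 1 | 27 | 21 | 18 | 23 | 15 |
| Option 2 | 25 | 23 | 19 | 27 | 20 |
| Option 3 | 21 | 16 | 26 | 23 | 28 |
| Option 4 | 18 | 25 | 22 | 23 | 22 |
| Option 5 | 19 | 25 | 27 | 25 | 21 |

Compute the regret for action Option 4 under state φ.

0

Best payoff under φ is 25.
Regret = 25 − 25 = 0.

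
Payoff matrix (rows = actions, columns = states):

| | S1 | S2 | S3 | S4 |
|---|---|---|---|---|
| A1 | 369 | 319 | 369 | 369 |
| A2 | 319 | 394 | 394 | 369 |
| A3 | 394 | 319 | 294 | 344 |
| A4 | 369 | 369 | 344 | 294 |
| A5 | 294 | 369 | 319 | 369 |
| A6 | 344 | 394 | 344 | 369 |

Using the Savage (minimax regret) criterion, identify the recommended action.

Column bests: S1=394, S2=394, S3=394, S4=369.
A1 regrets: 25, 75, 25, 0 → max 75
A2 regrets: 75, 0, 0, 0 → max 75
A3 regrets: 0, 75, 100, 25 → max 100
A4 regrets: 25, 25, 50, 75 → max 75
A5 regrets: 100, 25, 75, 0 → max 100
A6 regrets: 50, 0, 50, 0 → max 50
Smallest max regret = 50 → A6.

A6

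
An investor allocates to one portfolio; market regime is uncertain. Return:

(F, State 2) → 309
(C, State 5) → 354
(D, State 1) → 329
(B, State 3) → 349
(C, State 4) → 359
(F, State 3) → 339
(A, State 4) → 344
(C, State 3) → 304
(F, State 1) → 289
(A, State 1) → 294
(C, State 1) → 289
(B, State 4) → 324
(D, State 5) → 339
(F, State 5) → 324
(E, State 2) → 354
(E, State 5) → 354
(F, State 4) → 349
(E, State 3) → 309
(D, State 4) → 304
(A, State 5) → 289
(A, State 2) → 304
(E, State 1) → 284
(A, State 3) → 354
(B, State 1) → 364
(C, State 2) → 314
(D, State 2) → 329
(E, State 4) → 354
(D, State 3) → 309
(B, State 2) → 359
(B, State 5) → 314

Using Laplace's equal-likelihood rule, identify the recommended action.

Row averages: A=317, B=342, C=324, D=322, E=331, F=322
Highest average = 342 → B.

B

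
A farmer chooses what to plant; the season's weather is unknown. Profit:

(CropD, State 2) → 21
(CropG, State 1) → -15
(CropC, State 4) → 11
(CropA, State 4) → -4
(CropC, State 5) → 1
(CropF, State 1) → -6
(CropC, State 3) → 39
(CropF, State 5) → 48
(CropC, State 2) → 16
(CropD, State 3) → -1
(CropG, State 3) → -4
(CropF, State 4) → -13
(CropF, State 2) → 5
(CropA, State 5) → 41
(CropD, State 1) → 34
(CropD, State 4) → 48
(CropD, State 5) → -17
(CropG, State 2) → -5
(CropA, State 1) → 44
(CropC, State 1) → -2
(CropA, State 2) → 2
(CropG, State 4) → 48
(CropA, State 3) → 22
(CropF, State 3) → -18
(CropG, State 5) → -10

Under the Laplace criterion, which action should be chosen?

Row averages: CropA=21, CropF=3.2, CropD=17, CropC=13, CropG=2.8
Highest average = 21 → CropA.

CropA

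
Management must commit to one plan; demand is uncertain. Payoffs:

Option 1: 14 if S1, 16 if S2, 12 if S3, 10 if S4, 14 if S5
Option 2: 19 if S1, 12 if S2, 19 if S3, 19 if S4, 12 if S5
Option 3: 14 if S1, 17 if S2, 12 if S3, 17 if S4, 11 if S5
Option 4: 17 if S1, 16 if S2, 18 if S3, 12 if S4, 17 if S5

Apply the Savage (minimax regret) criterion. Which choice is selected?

Column bests: S1=19, S2=17, S3=19, S4=19, S5=17.
Option 1 regrets: 5, 1, 7, 9, 3 → max 9
Option 2 regrets: 0, 5, 0, 0, 5 → max 5
Option 3 regrets: 5, 0, 7, 2, 6 → max 7
Option 4 regrets: 2, 1, 1, 7, 0 → max 7
Smallest max regret = 5 → Option 2.

Option 2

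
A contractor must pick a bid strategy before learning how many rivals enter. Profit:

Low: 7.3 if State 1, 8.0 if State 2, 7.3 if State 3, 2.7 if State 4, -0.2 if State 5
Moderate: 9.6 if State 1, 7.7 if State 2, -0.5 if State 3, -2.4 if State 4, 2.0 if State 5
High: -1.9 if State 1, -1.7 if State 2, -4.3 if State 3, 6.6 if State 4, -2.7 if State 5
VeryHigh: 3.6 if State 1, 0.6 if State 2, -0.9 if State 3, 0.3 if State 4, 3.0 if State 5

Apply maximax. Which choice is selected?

Row maxima: Low=8.0, Moderate=9.6, High=6.6, VeryHigh=3.6
Best best-case = 9.6 → Moderate.

Moderate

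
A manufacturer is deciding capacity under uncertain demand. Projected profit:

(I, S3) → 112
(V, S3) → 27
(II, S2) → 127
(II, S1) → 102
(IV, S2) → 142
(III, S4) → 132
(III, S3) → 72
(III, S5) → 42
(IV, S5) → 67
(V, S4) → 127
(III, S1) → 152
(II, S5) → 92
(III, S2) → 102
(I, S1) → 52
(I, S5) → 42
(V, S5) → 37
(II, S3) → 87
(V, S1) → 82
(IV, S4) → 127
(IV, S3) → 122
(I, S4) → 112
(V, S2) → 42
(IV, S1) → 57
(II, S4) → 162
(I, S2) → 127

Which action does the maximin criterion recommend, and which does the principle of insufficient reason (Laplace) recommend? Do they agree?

Row minima: I=42, II=87, III=42, IV=57, V=27
Best worst-case = 87 → II.
Row averages: I=89, II=114, III=100, IV=103, V=63
Highest average = 114 → II.

maximin → II; laplace → II (agree)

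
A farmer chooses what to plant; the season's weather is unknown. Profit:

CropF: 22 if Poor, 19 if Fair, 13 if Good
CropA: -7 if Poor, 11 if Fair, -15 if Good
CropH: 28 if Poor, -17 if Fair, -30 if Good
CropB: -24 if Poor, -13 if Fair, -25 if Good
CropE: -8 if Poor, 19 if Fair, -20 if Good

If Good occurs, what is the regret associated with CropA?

Best payoff under Good is 13.
Regret = 13 − (-15) = 28.

28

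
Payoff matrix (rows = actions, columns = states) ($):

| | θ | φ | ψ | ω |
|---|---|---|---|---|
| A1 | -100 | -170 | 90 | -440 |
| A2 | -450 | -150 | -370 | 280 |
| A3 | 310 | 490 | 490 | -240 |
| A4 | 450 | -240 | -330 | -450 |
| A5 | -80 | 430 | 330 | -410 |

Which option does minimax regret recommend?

A3

Column bests: θ=450, φ=490, ψ=490, ω=280.
A1 regrets: 550, 660, 400, 720 → max 720
A2 regrets: 900, 640, 860, 0 → max 900
A3 regrets: 140, 0, 0, 520 → max 520
A4 regrets: 0, 730, 820, 730 → max 820
A5 regrets: 530, 60, 160, 690 → max 690
Smallest max regret = 520 → A3.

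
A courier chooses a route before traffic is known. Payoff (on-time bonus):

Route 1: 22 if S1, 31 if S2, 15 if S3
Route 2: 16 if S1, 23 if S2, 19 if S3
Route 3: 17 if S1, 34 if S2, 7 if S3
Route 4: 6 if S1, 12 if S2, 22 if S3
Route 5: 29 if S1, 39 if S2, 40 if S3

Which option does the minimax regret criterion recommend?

Route 5

Column bests: S1=29, S2=39, S3=40.
Route 1 regrets: 7, 8, 25 → max 25
Route 2 regrets: 13, 16, 21 → max 21
Route 3 regrets: 12, 5, 33 → max 33
Route 4 regrets: 23, 27, 18 → max 27
Route 5 regrets: 0, 0, 0 → max 0
Smallest max regret = 0 → Route 5.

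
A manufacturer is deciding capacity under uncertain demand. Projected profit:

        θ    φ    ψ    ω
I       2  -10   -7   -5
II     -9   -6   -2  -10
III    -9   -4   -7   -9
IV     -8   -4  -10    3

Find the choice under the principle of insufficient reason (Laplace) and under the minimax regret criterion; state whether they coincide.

laplace → IV; minimax regret → I (disagree)

Row averages: I=-5, II=-6.75, III=-7.25, IV=-4.75
Highest average = -4.75 → IV.
Column bests: θ=2, φ=-4, ψ=-2, ω=3.
I regrets: 0, 6, 5, 8 → max 8
II regrets: 11, 2, 0, 13 → max 13
III regrets: 11, 0, 5, 12 → max 12
IV regrets: 10, 0, 8, 0 → max 10
Smallest max regret = 8 → I.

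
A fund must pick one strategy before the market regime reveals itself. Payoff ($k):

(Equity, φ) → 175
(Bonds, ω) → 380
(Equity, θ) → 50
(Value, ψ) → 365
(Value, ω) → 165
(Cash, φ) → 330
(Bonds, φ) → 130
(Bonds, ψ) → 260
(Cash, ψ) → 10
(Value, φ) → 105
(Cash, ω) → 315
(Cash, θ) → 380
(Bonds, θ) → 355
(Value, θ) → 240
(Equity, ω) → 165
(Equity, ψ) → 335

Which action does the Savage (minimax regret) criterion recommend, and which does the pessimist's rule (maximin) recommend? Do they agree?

minimax regret → Bonds; maximin → Bonds (agree)

Column bests: θ=380, φ=330, ψ=365, ω=380.
Value regrets: 140, 225, 0, 215 → max 225
Equity regrets: 330, 155, 30, 215 → max 330
Cash regrets: 0, 0, 355, 65 → max 355
Bonds regrets: 25, 200, 105, 0 → max 200
Smallest max regret = 200 → Bonds.
Row minima: Value=105, Equity=50, Cash=10, Bonds=130
Best worst-case = 130 → Bonds.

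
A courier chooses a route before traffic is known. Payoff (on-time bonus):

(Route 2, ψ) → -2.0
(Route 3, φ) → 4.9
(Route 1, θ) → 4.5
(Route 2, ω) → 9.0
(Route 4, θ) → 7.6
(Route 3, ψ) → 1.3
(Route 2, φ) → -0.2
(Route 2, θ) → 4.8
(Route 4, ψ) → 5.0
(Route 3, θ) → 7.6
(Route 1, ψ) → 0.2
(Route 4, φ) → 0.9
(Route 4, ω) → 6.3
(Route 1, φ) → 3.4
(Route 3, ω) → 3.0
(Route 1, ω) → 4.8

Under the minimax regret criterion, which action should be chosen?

Route 4

Column bests: θ=7.6, φ=4.9, ψ=5.0, ω=9.0.
Route 1 regrets: 3.1, 1.5, 4.8, 4.2 → max 4.8
Route 2 regrets: 2.8, 5.1, 7.0, 0.0 → max 7.0
Route 3 regrets: 0.0, 0.0, 3.7, 6.0 → max 6.0
Route 4 regrets: 0.0, 4.0, 0.0, 2.7 → max 4.0
Smallest max regret = 4.0 → Route 4.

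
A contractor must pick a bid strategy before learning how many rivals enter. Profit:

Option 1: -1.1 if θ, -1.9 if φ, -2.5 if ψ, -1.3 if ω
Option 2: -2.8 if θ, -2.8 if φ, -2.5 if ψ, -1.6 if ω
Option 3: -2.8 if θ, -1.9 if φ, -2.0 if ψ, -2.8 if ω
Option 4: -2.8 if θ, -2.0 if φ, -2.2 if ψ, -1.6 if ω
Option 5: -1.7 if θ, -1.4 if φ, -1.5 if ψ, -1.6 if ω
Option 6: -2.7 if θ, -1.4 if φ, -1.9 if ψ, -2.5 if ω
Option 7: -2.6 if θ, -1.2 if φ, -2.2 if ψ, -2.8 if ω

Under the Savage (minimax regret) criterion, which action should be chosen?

Column bests: θ=-1.1, φ=-1.2, ψ=-1.5, ω=-1.3.
Option 1 regrets: 0.0, 0.7, 1.0, 0.0 → max 1.0
Option 2 regrets: 1.7, 1.6, 1.0, 0.3 → max 1.7
Option 3 regrets: 1.7, 0.7, 0.5, 1.5 → max 1.7
Option 4 regrets: 1.7, 0.8, 0.7, 0.3 → max 1.7
Option 5 regrets: 0.6, 0.2, 0.0, 0.3 → max 0.6
Option 6 regrets: 1.6, 0.2, 0.4, 1.2 → max 1.6
Option 7 regrets: 1.5, 0.0, 0.7, 1.5 → max 1.5
Smallest max regret = 0.6 → Option 5.

Option 5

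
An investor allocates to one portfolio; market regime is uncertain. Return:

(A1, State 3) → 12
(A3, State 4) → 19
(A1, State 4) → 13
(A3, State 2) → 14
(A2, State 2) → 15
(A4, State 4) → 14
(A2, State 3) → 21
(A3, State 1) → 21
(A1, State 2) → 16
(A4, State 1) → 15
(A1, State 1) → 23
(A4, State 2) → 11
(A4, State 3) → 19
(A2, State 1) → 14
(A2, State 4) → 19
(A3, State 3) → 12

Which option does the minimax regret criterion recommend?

A4

Column bests: State 1=23, State 2=16, State 3=21, State 4=19.
A1 regrets: 0, 0, 9, 6 → max 9
A2 regrets: 9, 1, 0, 0 → max 9
A3 regrets: 2, 2, 9, 0 → max 9
A4 regrets: 8, 5, 2, 5 → max 8
Smallest max regret = 8 → A4.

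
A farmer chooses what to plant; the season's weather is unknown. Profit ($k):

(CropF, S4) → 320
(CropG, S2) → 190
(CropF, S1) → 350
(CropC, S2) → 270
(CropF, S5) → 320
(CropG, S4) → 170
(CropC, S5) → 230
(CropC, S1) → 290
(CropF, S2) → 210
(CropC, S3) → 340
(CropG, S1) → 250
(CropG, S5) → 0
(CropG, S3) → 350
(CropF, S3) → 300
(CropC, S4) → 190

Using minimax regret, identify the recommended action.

CropF

Column bests: S1=350, S2=270, S3=350, S4=320, S5=320.
CropG regrets: 100, 80, 0, 150, 320 → max 320
CropC regrets: 60, 0, 10, 130, 90 → max 130
CropF regrets: 0, 60, 50, 0, 0 → max 60
Smallest max regret = 60 → CropF.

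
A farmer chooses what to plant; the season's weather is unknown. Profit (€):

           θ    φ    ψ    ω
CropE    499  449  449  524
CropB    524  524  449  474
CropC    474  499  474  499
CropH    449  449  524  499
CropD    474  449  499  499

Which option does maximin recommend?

Row minima: CropE=449, CropB=449, CropC=474, CropH=449, CropD=449
Best worst-case = 474 → CropC.

CropC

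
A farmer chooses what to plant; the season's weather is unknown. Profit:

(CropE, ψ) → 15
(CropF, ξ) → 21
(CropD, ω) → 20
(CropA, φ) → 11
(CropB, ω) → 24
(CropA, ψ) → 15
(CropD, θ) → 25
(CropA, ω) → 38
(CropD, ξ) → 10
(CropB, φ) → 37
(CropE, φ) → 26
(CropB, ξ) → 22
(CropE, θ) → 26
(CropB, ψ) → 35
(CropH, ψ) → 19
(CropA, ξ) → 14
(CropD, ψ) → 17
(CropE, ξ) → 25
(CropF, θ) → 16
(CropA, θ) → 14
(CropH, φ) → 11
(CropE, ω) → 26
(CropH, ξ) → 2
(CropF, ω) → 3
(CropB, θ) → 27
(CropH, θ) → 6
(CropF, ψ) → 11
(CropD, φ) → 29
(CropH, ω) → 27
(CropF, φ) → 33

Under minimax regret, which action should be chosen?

CropB

Column bests: θ=27, φ=37, ψ=35, ω=38, ξ=25.
CropA regrets: 13, 26, 20, 0, 11 → max 26
CropF regrets: 11, 4, 24, 35, 4 → max 35
CropD regrets: 2, 8, 18, 18, 15 → max 18
CropH regrets: 21, 26, 16, 11, 23 → max 26
CropB regrets: 0, 0, 0, 14, 3 → max 14
CropE regrets: 1, 11, 20, 12, 0 → max 20
Smallest max regret = 14 → CropB.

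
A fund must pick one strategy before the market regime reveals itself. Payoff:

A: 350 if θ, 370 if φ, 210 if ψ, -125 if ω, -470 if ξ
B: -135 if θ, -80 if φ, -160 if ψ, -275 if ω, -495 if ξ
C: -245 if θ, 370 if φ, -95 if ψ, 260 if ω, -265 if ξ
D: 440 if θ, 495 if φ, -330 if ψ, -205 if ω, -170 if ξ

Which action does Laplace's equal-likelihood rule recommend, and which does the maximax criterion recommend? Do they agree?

Row averages: A=67, B=-229, C=5, D=46
Highest average = 67 → A.
Row maxima: A=370, B=-80, C=370, D=495
Best best-case = 495 → D.

laplace → A; maximax → D (disagree)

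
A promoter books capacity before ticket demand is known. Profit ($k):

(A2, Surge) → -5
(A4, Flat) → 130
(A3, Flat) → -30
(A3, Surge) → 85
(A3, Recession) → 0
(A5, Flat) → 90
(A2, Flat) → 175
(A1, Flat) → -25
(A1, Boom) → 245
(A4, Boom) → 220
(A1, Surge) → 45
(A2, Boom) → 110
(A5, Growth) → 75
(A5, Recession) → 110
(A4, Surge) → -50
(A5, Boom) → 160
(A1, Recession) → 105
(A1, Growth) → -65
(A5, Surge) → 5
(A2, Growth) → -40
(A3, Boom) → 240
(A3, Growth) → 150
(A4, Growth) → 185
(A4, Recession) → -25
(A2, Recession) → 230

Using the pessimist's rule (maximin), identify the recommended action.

Row minima: A1=-65, A2=-40, A3=-30, A4=-50, A5=5
Best worst-case = 5 → A5.

A5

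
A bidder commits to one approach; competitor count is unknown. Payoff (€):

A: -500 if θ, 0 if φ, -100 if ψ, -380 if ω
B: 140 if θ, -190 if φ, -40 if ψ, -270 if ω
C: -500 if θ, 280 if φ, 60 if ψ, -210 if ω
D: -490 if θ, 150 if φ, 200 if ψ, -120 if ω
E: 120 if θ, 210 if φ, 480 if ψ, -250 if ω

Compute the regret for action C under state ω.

90

Best payoff under ω is -120.
Regret = -120 − (-210) = 90.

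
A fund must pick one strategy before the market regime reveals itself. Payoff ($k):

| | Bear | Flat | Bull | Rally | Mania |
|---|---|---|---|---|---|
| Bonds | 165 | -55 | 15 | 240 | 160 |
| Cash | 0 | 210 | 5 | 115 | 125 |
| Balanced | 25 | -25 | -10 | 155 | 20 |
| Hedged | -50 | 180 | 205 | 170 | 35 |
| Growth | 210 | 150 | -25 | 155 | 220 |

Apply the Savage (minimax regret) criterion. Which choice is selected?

Column bests: Bear=210, Flat=210, Bull=205, Rally=240, Mania=220.
Bonds regrets: 45, 265, 190, 0, 60 → max 265
Cash regrets: 210, 0, 200, 125, 95 → max 210
Balanced regrets: 185, 235, 215, 85, 200 → max 235
Hedged regrets: 260, 30, 0, 70, 185 → max 260
Growth regrets: 0, 60, 230, 85, 0 → max 230
Smallest max regret = 210 → Cash.

Cash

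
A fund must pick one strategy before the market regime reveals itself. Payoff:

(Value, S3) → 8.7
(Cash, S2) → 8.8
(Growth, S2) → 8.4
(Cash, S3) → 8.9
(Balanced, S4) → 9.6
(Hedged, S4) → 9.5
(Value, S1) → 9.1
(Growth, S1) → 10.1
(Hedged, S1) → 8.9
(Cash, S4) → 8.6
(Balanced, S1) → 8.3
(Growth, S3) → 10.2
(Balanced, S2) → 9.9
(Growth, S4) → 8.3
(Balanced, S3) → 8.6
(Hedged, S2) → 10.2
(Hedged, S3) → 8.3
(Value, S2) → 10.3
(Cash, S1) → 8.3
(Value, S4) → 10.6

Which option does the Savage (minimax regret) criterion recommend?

Value

Column bests: S1=10.1, S2=10.3, S3=10.2, S4=10.6.
Value regrets: 1.0, 0.0, 1.5, 0.0 → max 1.5
Hedged regrets: 1.2, 0.1, 1.9, 1.1 → max 1.9
Growth regrets: 0.0, 1.9, 0.0, 2.3 → max 2.3
Balanced regrets: 1.8, 0.4, 1.6, 1.0 → max 1.8
Cash regrets: 1.8, 1.5, 1.3, 2.0 → max 2.0
Smallest max regret = 1.5 → Value.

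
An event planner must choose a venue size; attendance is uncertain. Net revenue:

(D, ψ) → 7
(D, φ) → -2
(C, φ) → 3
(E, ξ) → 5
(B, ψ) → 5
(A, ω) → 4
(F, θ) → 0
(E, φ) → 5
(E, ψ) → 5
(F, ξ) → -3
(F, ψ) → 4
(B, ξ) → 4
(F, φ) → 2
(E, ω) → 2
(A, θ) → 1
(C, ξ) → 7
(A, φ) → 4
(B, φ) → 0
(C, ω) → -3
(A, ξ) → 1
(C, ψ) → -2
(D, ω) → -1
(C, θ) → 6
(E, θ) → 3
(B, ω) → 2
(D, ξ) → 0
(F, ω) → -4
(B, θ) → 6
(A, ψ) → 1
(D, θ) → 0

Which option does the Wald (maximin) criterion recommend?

E

Row minima: A=1, B=0, C=-3, D=-2, E=2, F=-4
Best worst-case = 2 → E.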